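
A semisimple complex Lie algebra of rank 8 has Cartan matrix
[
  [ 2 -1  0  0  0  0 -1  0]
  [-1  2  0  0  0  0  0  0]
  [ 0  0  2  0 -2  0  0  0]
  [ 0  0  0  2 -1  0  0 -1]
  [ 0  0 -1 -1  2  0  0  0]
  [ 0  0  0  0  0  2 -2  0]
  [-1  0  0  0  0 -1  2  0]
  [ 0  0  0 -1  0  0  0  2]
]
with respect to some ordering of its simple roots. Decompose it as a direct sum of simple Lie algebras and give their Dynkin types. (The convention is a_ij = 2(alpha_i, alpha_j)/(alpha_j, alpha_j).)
The diagram associated to this matrix has two connected components: the simple roots {alpha_1, alpha_2, alpha_6, alpha_7} form a chain of 4 nodes with a double edge at one end; the terminal node there is the unique long simple root (C_4), and {alpha_3, alpha_4, alpha_5, alpha_8} form a chain of 4 nodes with a double edge at one end; the terminal node there is the unique long simple root (C_4). A semisimple Lie algebra decomposes uniquely as the direct sum of simple ideals, one per connected component of its Dynkin diagram, so g ≅ C_4 ⊕ C_4 (dimension 36 + 36 = 72).

C_4 (sp(8)) + C_4 (sp(8))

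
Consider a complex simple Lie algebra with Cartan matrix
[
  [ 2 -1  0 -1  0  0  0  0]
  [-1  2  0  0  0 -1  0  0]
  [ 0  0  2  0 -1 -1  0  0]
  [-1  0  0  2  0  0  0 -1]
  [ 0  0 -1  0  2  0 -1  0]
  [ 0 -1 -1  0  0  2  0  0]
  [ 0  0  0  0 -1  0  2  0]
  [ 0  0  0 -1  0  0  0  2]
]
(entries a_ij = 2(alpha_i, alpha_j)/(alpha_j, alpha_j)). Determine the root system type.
type A_8

The matrix has rank 8 with 2's on the diagonal. Reading the off-diagonal entries as Dynkin edges (a single edge where a_ij = a_ji = -1; a double or triple edge where a_ij * a_ji = 2 or 3), the diagram is a chain of 8 nodes with single edges (A_8). One simple-root ordering that puts it in standard form is (alpha_7, alpha_5, alpha_3, alpha_6, alpha_2, alpha_1, alpha_4, alpha_8). So the algebra is type A_8, i.e. sl(9).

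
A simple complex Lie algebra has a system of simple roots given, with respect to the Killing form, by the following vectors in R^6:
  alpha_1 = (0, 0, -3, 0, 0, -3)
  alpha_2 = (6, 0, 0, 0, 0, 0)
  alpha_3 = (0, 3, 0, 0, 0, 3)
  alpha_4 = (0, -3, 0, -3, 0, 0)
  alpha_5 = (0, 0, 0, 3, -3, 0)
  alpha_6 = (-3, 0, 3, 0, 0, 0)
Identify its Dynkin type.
type C_6

Compute the Cartan integers a_ij = 2(alpha_i, alpha_j)/(alpha_j, alpha_j); the resulting 6x6 Cartan matrix is
[[2, 0, -1, 0, 0, -1], [0, 2, 0, 0, 0, -2], [-1, 0, 2, -1, 0, 0], [0, 0, -1, 2, -1, 0], [0, 0, 0, -1, 2, 0], [-1, -1, 0, 0, 0, 2]].
The roots have two lengths (squared-length ratio 2:1); the short ones are alpha_{1,3,4,5,6}. The associated Dynkin diagram is a chain of 6 nodes with a double edge at one end; the terminal node there is the unique long simple root (C_6), so the type is C_6 (the algebra sp(12)).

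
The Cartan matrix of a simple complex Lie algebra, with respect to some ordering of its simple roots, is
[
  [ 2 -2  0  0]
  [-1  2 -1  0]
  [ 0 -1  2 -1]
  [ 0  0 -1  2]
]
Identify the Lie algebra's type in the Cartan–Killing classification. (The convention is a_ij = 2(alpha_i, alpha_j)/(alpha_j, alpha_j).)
C_4

The matrix has rank 4 with 2's on the diagonal. Reading the off-diagonal entries as Dynkin edges (a single edge where a_ij = a_ji = -1; a double or triple edge where a_ij * a_ji = 2 or 3), the diagram is a chain of 4 nodes with a double edge at one end; the terminal node there is the unique long simple root (C_4). One simple-root ordering that puts it in standard form is (alpha_4, alpha_3, alpha_2, alpha_1). So the algebra is type C_4, i.e. sp(8).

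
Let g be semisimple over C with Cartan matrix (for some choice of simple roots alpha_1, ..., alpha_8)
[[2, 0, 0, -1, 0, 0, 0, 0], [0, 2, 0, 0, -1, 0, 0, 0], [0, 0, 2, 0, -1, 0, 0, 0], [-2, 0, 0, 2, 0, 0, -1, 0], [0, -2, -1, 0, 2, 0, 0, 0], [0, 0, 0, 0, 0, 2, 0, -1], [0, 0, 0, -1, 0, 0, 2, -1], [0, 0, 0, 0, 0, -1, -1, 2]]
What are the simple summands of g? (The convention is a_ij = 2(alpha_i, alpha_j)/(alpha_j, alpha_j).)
B3 ⊕ B5

The diagram associated to this matrix has two connected components: the simple roots {alpha_2, alpha_3, alpha_5} form a chain of 3 nodes with a double edge at one end; the terminal node there is the unique short simple root (B_3), and {alpha_1, alpha_4, alpha_6, alpha_7, alpha_8} form a chain of 5 nodes with a double edge at one end; the terminal node there is the unique short simple root (B_5). A semisimple Lie algebra decomposes uniquely as the direct sum of simple ideals, one per connected component of its Dynkin diagram, so g ≅ B_3 ⊕ B_5 (dimension 21 + 55 = 76).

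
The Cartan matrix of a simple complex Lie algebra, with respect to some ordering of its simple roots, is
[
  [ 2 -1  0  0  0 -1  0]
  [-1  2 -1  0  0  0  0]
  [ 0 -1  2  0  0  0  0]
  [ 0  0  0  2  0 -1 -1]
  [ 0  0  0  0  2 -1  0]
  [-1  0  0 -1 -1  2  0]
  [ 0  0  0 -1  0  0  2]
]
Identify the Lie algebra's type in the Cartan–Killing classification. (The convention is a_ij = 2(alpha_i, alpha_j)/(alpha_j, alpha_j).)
E7

The matrix has rank 7 with 2's on the diagonal. Reading the off-diagonal entries as Dynkin edges (a single edge where a_ij = a_ji = -1; a double or triple edge where a_ij * a_ji = 2 or 3), the diagram is a chain of 6 nodes with one extra node attached to the third node from one end (E_7). One simple-root ordering that puts it in standard form is (alpha_7, alpha_5, alpha_4, alpha_6, alpha_1, alpha_2, alpha_3). So the algebra is type E_7.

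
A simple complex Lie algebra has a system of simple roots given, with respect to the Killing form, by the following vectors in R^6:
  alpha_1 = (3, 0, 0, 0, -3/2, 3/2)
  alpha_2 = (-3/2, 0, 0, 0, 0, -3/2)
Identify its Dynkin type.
G_2

Compute the Cartan integers a_ij = 2(alpha_i, alpha_j)/(alpha_j, alpha_j); the resulting 2x2 Cartan matrix is
[[2, -3], [-1, 2]].
The roots have two lengths (squared-length ratio 3:1); the short ones are alpha_{2}. The associated Dynkin diagram is two nodes joined by a triple edge (G_2), so the type is G_2.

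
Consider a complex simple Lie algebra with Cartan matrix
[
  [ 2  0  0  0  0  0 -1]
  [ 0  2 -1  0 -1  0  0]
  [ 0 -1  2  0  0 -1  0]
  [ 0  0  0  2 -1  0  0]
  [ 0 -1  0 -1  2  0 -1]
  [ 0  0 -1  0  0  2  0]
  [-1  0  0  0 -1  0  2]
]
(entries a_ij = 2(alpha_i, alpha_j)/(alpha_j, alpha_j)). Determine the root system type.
E_7

The matrix has rank 7 with 2's on the diagonal. Reading the off-diagonal entries as Dynkin edges (a single edge where a_ij = a_ji = -1; a double or triple edge where a_ij * a_ji = 2 or 3), the diagram is a chain of 6 nodes with one extra node attached to the third node from one end (E_7). One simple-root ordering that puts it in standard form is (alpha_1, alpha_4, alpha_7, alpha_5, alpha_2, alpha_3, alpha_6). So the algebra is type E_7.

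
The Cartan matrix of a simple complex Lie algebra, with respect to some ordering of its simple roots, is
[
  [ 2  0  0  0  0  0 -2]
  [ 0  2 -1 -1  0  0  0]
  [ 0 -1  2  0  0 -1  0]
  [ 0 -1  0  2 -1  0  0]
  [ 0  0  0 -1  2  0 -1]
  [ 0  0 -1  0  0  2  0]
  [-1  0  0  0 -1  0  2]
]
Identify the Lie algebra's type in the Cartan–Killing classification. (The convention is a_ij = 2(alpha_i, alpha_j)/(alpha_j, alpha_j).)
C_7 (sp(14))

The matrix has rank 7 with 2's on the diagonal. Reading the off-diagonal entries as Dynkin edges (a single edge where a_ij = a_ji = -1; a double or triple edge where a_ij * a_ji = 2 or 3), the diagram is a chain of 7 nodes with a double edge at one end; the terminal node there is the unique long simple root (C_7). One simple-root ordering that puts it in standard form is (alpha_6, alpha_3, alpha_2, alpha_4, alpha_5, alpha_7, alpha_1). So the algebra is type C_7, i.e. sp(14).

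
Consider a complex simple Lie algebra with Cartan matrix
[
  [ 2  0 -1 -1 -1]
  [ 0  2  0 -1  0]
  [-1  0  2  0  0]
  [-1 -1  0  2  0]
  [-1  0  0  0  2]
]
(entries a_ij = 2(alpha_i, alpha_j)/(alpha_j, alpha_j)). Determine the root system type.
D_5

The matrix has rank 5 with 2's on the diagonal. Reading the off-diagonal entries as Dynkin edges (a single edge where a_ij = a_ji = -1; a double or triple edge where a_ij * a_ji = 2 or 3), the diagram is a chain of 3 nodes with a fork of two nodes at one end (D_5). One simple-root ordering that puts it in standard form is (alpha_2, alpha_4, alpha_1, alpha_3, alpha_5). So the algebra is type D_5, i.e. so(10).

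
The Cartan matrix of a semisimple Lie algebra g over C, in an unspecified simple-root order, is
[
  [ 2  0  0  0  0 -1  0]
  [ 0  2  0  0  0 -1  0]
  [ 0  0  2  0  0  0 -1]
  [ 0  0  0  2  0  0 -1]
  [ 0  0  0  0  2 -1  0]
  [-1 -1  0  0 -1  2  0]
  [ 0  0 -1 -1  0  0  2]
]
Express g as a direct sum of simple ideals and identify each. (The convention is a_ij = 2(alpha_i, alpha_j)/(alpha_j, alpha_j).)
The diagram associated to this matrix has two connected components: the simple roots {alpha_3, alpha_4, alpha_7} form a chain of 3 nodes with single edges (A_3), and {alpha_1, alpha_2, alpha_5, alpha_6} form a chain of 2 nodes with a fork of two nodes at one end (D_4). A semisimple Lie algebra decomposes uniquely as the direct sum of simple ideals, one per connected component of its Dynkin diagram, so g ≅ A_3 ⊕ D_4 (dimension 15 + 28 = 43).

type A_3 ⊕ type D_4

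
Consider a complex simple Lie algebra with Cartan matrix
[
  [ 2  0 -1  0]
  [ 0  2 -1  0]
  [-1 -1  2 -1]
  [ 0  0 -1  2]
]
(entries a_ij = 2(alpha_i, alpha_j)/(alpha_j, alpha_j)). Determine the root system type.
The matrix has rank 4 with 2's on the diagonal. Reading the off-diagonal entries as Dynkin edges (a single edge where a_ij = a_ji = -1; a double or triple edge where a_ij * a_ji = 2 or 3), the diagram is a chain of 2 nodes with a fork of two nodes at one end (D_4). One simple-root ordering that puts it in standard form is (alpha_4, alpha_3, alpha_1, alpha_2). So the algebra is type D_4, i.e. so(8).

D_4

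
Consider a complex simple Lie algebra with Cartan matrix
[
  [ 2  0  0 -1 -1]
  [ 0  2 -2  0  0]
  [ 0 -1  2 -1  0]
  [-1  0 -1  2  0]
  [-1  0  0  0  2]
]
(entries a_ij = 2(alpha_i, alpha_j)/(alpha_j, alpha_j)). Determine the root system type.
The matrix has rank 5 with 2's on the diagonal. Reading the off-diagonal entries as Dynkin edges (a single edge where a_ij = a_ji = -1; a double or triple edge where a_ij * a_ji = 2 or 3), the diagram is a chain of 5 nodes with a double edge at one end; the terminal node there is the unique long simple root (C_5). One simple-root ordering that puts it in standard form is (alpha_5, alpha_1, alpha_4, alpha_3, alpha_2). So the algebra is type C_5, i.e. sp(10).

C_5 (sp(10))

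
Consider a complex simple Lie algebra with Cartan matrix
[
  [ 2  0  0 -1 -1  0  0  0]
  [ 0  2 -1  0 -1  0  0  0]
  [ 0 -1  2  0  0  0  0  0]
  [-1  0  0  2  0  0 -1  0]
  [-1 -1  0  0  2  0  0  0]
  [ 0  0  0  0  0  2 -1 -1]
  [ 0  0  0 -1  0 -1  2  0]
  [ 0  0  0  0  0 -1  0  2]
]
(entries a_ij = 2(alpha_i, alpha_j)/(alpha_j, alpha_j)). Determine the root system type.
A_8 (sl(9))

The matrix has rank 8 with 2's on the diagonal. Reading the off-diagonal entries as Dynkin edges (a single edge where a_ij = a_ji = -1; a double or triple edge where a_ij * a_ji = 2 or 3), the diagram is a chain of 8 nodes with single edges (A_8). One simple-root ordering that puts it in standard form is (alpha_8, alpha_6, alpha_7, alpha_4, alpha_1, alpha_5, alpha_2, alpha_3). So the algebra is type A_8, i.e. sl(9).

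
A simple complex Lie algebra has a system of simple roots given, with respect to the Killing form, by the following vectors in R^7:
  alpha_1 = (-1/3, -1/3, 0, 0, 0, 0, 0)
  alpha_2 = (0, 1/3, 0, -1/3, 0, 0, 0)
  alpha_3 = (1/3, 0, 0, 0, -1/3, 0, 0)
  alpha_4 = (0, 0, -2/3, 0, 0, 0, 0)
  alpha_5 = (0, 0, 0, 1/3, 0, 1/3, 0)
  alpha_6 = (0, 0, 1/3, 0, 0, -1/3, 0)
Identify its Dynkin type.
C6

Compute the Cartan integers a_ij = 2(alpha_i, alpha_j)/(alpha_j, alpha_j); the resulting 6x6 Cartan matrix is
[[2, -1, -1, 0, 0, 0], [-1, 2, 0, 0, -1, 0], [-1, 0, 2, 0, 0, 0], [0, 0, 0, 2, 0, -2], [0, -1, 0, 0, 2, -1], [0, 0, 0, -1, -1, 2]].
The roots have two lengths (squared-length ratio 2:1); the short ones are alpha_{1,2,3,5,6}. The associated Dynkin diagram is a chain of 6 nodes with a double edge at one end; the terminal node there is the unique long simple root (C_6), so the type is C_6 (the algebra sp(12)).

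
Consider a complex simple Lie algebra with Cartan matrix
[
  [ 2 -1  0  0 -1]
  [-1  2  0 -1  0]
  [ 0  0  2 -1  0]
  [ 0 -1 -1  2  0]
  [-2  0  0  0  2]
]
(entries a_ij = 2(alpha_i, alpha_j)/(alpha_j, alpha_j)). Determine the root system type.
The matrix has rank 5 with 2's on the diagonal. Reading the off-diagonal entries as Dynkin edges (a single edge where a_ij = a_ji = -1; a double or triple edge where a_ij * a_ji = 2 or 3), the diagram is a chain of 5 nodes with a double edge at one end; the terminal node there is the unique long simple root (C_5). One simple-root ordering that puts it in standard form is (alpha_3, alpha_4, alpha_2, alpha_1, alpha_5). So the algebra is type C_5, i.e. sp(10).

C_5 (sp(10))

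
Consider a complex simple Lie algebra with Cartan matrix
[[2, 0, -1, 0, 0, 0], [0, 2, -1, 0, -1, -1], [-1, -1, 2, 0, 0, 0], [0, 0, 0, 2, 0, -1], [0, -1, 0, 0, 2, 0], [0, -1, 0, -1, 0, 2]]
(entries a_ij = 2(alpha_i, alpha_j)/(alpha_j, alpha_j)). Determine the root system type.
E_6

The matrix has rank 6 with 2's on the diagonal. Reading the off-diagonal entries as Dynkin edges (a single edge where a_ij = a_ji = -1; a double or triple edge where a_ij * a_ji = 2 or 3), the diagram is a chain of 5 nodes with one extra node attached to the third node from one end (E_6). One simple-root ordering that puts it in standard form is (alpha_1, alpha_5, alpha_3, alpha_2, alpha_6, alpha_4). So the algebra is type E_6.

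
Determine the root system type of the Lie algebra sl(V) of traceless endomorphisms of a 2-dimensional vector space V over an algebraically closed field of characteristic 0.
A_1 (sl(2))

This is sl(2), which has dimension 2^2 - 1 = 3 and rank 2 - 1 = 1 (a Cartan subalgebra is the diagonal traceless matrices). In the classification of classical Lie algebras, the special linear algebra sl(n+1) has type A_n; here n = 1, so the Dynkin diagram is a chain of 1 nodes with single edges (A_1). Hence the type is A_1.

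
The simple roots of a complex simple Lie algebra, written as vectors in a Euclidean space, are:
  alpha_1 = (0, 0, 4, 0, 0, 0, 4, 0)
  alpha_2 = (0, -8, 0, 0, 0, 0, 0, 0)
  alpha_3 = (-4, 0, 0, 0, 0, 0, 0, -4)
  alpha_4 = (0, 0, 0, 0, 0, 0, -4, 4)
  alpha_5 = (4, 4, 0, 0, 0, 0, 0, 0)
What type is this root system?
Compute the Cartan integers a_ij = 2(alpha_i, alpha_j)/(alpha_j, alpha_j); the resulting 5x5 Cartan matrix is
[[2, 0, 0, -1, 0], [0, 2, 0, 0, -2], [0, 0, 2, -1, -1], [-1, 0, -1, 2, 0], [0, -1, -1, 0, 2]].
The roots have two lengths (squared-length ratio 2:1); the short ones are alpha_{1,3,4,5}. The associated Dynkin diagram is a chain of 5 nodes with a double edge at one end; the terminal node there is the unique long simple root (C_5), so the type is C_5 (the algebra sp(10)).

C5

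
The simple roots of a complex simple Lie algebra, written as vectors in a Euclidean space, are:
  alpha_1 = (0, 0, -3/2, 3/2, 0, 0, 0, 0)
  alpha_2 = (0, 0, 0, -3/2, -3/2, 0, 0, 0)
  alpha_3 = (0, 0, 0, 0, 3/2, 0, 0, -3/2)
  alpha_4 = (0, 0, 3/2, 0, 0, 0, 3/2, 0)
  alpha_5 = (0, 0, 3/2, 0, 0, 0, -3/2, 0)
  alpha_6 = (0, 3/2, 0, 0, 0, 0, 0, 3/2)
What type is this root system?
Compute the Cartan integers a_ij = 2(alpha_i, alpha_j)/(alpha_j, alpha_j); the resulting 6x6 Cartan matrix is
[[2, -1, 0, -1, -1, 0], [-1, 2, -1, 0, 0, 0], [0, -1, 2, 0, 0, -1], [-1, 0, 0, 2, 0, 0], [-1, 0, 0, 0, 2, 0], [0, 0, -1, 0, 0, 2]].
All simple roots have the same length, so the diagram is simply laced. The associated Dynkin diagram is a chain of 4 nodes with a fork of two nodes at one end (D_6), so the type is D_6 (the algebra so(12)).

D6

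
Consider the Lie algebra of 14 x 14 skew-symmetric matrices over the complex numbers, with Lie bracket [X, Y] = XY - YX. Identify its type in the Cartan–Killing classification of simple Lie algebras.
This is so(14) with 14 even, which has dimension 14(14-1)/2 = 91 and rank 14/2 = 7. In the classification of classical Lie algebras, the orthogonal algebra so(2n) in an even number of variables has type D_n; here n = 7, so the Dynkin diagram is a chain of 5 nodes with a fork of two nodes at one end (D_7). Hence the type is D_7.

D_7 (so(14))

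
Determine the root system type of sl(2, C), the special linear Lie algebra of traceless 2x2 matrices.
type A_1

This is sl(2), which has dimension 2^2 - 1 = 3 and rank 2 - 1 = 1 (a Cartan subalgebra is the diagonal traceless matrices). In the classification of classical Lie algebras, the special linear algebra sl(n+1) has type A_n; here n = 1, so the Dynkin diagram is a chain of 1 nodes with single edges (A_1). Hence the type is A_1.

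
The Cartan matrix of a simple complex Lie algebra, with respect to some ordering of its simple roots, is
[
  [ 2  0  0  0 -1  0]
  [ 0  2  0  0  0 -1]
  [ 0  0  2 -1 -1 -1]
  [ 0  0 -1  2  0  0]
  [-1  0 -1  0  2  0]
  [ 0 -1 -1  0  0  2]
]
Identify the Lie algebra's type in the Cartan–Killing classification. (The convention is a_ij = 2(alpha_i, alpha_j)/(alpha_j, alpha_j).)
E_6

The matrix has rank 6 with 2's on the diagonal. Reading the off-diagonal entries as Dynkin edges (a single edge where a_ij = a_ji = -1; a double or triple edge where a_ij * a_ji = 2 or 3), the diagram is a chain of 5 nodes with one extra node attached to the third node from one end (E_6). One simple-root ordering that puts it in standard form is (alpha_2, alpha_4, alpha_6, alpha_3, alpha_5, alpha_1). So the algebra is type E_6.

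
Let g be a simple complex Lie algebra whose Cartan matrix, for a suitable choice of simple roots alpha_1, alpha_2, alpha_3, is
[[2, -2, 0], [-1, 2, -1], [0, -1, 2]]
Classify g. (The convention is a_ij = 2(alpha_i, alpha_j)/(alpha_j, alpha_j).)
type C_3

The matrix has rank 3 with 2's on the diagonal. Reading the off-diagonal entries as Dynkin edges (a single edge where a_ij = a_ji = -1; a double or triple edge where a_ij * a_ji = 2 or 3), the diagram is a chain of 3 nodes with a double edge at one end; the terminal node there is the unique long simple root (C_3). One simple-root ordering that puts it in standard form is (alpha_3, alpha_2, alpha_1). So the algebra is type C_3, i.e. sp(6).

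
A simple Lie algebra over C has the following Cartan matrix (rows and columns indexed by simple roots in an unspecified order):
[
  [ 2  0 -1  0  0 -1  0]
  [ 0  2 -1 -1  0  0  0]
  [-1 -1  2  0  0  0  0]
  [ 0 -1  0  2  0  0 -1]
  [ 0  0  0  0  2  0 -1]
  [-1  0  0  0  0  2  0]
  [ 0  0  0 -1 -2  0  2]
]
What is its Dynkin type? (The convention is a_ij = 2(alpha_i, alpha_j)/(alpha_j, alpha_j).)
The matrix has rank 7 with 2's on the diagonal. Reading the off-diagonal entries as Dynkin edges (a single edge where a_ij = a_ji = -1; a double or triple edge where a_ij * a_ji = 2 or 3), the diagram is a chain of 7 nodes with a double edge at one end; the terminal node there is the unique short simple root (B_7). One simple-root ordering that puts it in standard form is (alpha_6, alpha_1, alpha_3, alpha_2, alpha_4, alpha_7, alpha_5). So the algebra is type B_7, i.e. so(15).

B_7 (so(15))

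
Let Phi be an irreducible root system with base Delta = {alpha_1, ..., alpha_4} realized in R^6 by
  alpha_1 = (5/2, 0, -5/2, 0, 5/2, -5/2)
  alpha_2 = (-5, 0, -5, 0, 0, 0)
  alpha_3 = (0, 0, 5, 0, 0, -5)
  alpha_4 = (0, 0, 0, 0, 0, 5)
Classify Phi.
Compute the Cartan integers a_ij = 2(alpha_i, alpha_j)/(alpha_j, alpha_j); the resulting 4x4 Cartan matrix is
[[2, 0, 0, -1], [0, 2, -1, 0], [0, -1, 2, -2], [-1, 0, -1, 2]].
The roots have two lengths (squared-length ratio 2:1); the short ones are alpha_{1,4}. The associated Dynkin diagram is a chain of 4 nodes with a double edge between the middle two (F_4), so the type is F_4.

F_4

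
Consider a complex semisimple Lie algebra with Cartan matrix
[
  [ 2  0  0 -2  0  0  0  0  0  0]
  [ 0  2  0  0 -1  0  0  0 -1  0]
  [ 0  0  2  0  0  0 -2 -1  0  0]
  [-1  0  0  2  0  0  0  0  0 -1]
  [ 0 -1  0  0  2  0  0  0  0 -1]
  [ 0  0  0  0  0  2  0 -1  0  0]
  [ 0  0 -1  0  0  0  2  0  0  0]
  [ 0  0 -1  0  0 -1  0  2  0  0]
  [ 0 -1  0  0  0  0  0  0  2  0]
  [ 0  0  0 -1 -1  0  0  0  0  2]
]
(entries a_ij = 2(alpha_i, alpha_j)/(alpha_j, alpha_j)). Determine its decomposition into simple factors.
type B_4 + type C_6

The diagram associated to this matrix has two connected components: the simple roots {alpha_3, alpha_6, alpha_7, alpha_8} form a chain of 4 nodes with a double edge at one end; the terminal node there is the unique short simple root (B_4), and {alpha_1, alpha_2, alpha_4, alpha_5, alpha_9, alpha_10} form a chain of 6 nodes with a double edge at one end; the terminal node there is the unique long simple root (C_6). A semisimple Lie algebra decomposes uniquely as the direct sum of simple ideals, one per connected component of its Dynkin diagram, so g ≅ B_4 ⊕ C_6 (dimension 36 + 78 = 114).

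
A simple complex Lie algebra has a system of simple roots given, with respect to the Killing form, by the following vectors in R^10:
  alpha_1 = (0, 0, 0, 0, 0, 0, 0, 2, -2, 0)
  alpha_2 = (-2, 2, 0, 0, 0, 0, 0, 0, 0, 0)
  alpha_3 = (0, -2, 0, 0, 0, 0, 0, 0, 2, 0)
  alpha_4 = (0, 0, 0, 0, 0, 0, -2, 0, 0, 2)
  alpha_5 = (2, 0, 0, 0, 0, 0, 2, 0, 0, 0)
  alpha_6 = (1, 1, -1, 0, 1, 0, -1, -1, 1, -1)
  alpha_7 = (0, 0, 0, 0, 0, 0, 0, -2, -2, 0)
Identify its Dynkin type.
Compute the Cartan integers a_ij = 2(alpha_i, alpha_j)/(alpha_j, alpha_j); the resulting 7x7 Cartan matrix is
[[2, 0, -1, 0, 0, -1, 0], [0, 2, -1, 0, -1, 0, 0], [-1, -1, 2, 0, 0, 0, -1], [0, 0, 0, 2, -1, 0, 0], [0, -1, 0, -1, 2, 0, 0], [-1, 0, 0, 0, 0, 2, 0], [0, 0, -1, 0, 0, 0, 2]].
All simple roots have the same length, so the diagram is simply laced. The associated Dynkin diagram is a chain of 6 nodes with one extra node attached to the third node from one end (E_7), so the type is E_7.

E_7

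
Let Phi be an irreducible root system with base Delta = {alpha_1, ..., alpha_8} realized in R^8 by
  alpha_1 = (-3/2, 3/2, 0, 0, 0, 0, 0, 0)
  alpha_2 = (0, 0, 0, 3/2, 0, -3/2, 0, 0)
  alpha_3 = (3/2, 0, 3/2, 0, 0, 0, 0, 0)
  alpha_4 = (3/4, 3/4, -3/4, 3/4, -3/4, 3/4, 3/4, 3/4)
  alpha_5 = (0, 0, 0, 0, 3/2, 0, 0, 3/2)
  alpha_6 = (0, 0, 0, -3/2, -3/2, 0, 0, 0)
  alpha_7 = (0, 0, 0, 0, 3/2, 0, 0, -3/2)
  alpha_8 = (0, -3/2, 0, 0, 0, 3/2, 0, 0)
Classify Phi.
E_8

Compute the Cartan integers a_ij = 2(alpha_i, alpha_j)/(alpha_j, alpha_j); the resulting 8x8 Cartan matrix is
[[2, 0, -1, 0, 0, 0, 0, -1], [0, 2, 0, 0, 0, -1, 0, -1], [-1, 0, 2, 0, 0, 0, 0, 0], [0, 0, 0, 2, 0, 0, -1, 0], [0, 0, 0, 0, 2, -1, 0, 0], [0, -1, 0, 0, -1, 2, -1, 0], [0, 0, 0, -1, 0, -1, 2, 0], [-1, -1, 0, 0, 0, 0, 0, 2]].
All simple roots have the same length, so the diagram is simply laced. The associated Dynkin diagram is a chain of 7 nodes with one extra node attached to the third node from one end (E_8), so the type is E_8.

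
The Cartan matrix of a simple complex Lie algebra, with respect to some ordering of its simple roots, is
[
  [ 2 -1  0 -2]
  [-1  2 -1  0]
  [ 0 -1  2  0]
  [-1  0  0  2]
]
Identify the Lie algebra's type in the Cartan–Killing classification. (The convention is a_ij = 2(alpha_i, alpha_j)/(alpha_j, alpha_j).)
The matrix has rank 4 with 2's on the diagonal. Reading the off-diagonal entries as Dynkin edges (a single edge where a_ij = a_ji = -1; a double or triple edge where a_ij * a_ji = 2 or 3), the diagram is a chain of 4 nodes with a double edge at one end; the terminal node there is the unique short simple root (B_4). One simple-root ordering that puts it in standard form is (alpha_3, alpha_2, alpha_1, alpha_4). So the algebra is type B_4, i.e. so(9).

type B_4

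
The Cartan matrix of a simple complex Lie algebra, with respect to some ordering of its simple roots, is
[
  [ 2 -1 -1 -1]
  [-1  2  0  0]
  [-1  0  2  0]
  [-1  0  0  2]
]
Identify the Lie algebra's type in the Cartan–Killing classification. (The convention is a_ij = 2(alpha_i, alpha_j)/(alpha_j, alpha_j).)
D4

The matrix has rank 4 with 2's on the diagonal. Reading the off-diagonal entries as Dynkin edges (a single edge where a_ij = a_ji = -1; a double or triple edge where a_ij * a_ji = 2 or 3), the diagram is a chain of 2 nodes with a fork of two nodes at one end (D_4). One simple-root ordering that puts it in standard form is (alpha_4, alpha_1, alpha_3, alpha_2). So the algebra is type D_4, i.e. so(8).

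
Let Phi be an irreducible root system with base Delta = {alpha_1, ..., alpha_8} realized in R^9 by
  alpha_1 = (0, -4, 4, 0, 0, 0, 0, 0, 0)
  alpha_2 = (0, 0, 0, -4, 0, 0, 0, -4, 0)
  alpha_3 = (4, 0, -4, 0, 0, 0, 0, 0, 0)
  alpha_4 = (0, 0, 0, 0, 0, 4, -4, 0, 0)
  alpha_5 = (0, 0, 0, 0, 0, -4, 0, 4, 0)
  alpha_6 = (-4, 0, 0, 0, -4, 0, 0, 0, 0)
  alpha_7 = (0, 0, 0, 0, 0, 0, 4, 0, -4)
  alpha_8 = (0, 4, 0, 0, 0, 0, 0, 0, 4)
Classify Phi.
Compute the Cartan integers a_ij = 2(alpha_i, alpha_j)/(alpha_j, alpha_j); the resulting 8x8 Cartan matrix is
[[2, 0, -1, 0, 0, 0, 0, -1], [0, 2, 0, 0, -1, 0, 0, 0], [-1, 0, 2, 0, 0, -1, 0, 0], [0, 0, 0, 2, -1, 0, -1, 0], [0, -1, 0, -1, 2, 0, 0, 0], [0, 0, -1, 0, 0, 2, 0, 0], [0, 0, 0, -1, 0, 0, 2, -1], [-1, 0, 0, 0, 0, 0, -1, 2]].
All simple roots have the same length, so the diagram is simply laced. The associated Dynkin diagram is a chain of 8 nodes with single edges (A_8), so the type is A_8 (the algebra sl(9)).

type A_8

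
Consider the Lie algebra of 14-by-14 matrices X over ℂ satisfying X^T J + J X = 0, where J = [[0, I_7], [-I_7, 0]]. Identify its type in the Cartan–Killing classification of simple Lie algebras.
This is sp(14), which has dimension 14(14+1)/2 = 105 and rank 14/2 = 7. In the classification of classical Lie algebras, the symplectic algebra sp(2n) has type C_n; here n = 7, so the Dynkin diagram is a chain of 7 nodes with a double edge at one end; the terminal node there is the unique long simple root (C_7). Hence the type is C_7.

C_7 (sp(14))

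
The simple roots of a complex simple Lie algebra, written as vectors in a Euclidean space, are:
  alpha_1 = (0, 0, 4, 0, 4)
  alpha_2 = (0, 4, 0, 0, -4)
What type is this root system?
Compute the Cartan integers a_ij = 2(alpha_i, alpha_j)/(alpha_j, alpha_j); the resulting 2x2 Cartan matrix is
[[2, -1], [-1, 2]].
All simple roots have the same length, so the diagram is simply laced. The associated Dynkin diagram is a chain of 2 nodes with single edges (A_2), so the type is A_2 (the algebra sl(3)).

type A_2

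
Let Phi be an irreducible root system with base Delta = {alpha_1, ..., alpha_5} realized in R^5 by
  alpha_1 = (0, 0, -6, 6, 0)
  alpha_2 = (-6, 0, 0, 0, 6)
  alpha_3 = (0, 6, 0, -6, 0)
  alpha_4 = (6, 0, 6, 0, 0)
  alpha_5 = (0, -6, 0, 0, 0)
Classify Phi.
type B_5

Compute the Cartan integers a_ij = 2(alpha_i, alpha_j)/(alpha_j, alpha_j); the resulting 5x5 Cartan matrix is
[[2, 0, -1, -1, 0], [0, 2, 0, -1, 0], [-1, 0, 2, 0, -2], [-1, -1, 0, 2, 0], [0, 0, -1, 0, 2]].
The roots have two lengths (squared-length ratio 2:1); the short ones are alpha_{5}. The associated Dynkin diagram is a chain of 5 nodes with a double edge at one end; the terminal node there is the unique short simple root (B_5), so the type is B_5 (the algebra so(11)).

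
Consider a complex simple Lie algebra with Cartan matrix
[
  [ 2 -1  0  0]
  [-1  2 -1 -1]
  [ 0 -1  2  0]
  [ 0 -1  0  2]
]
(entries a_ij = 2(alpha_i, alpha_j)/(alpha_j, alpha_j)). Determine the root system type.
The matrix has rank 4 with 2's on the diagonal. Reading the off-diagonal entries as Dynkin edges (a single edge where a_ij = a_ji = -1; a double or triple edge where a_ij * a_ji = 2 or 3), the diagram is a chain of 2 nodes with a fork of two nodes at one end (D_4). One simple-root ordering that puts it in standard form is (alpha_4, alpha_2, alpha_3, alpha_1). So the algebra is type D_4, i.e. so(8).

D_4 (so(8))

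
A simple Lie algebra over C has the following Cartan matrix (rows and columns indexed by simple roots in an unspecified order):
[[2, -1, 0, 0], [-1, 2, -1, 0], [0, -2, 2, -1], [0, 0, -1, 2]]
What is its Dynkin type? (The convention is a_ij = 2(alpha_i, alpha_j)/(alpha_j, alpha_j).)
The matrix has rank 4 with 2's on the diagonal. Reading the off-diagonal entries as Dynkin edges (a single edge where a_ij = a_ji = -1; a double or triple edge where a_ij * a_ji = 2 or 3), the diagram is a chain of 4 nodes with a double edge between the middle two (F_4). One simple-root ordering that puts it in standard form is (alpha_4, alpha_3, alpha_2, alpha_1). So the algebra is type F_4.

F4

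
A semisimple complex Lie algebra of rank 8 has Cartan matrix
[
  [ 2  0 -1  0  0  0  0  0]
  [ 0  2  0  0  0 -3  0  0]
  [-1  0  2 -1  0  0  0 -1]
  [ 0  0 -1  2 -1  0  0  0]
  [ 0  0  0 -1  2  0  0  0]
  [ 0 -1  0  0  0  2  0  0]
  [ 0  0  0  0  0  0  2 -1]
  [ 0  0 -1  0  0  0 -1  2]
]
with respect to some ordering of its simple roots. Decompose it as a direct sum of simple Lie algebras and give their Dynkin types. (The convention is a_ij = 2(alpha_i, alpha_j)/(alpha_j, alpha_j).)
The diagram associated to this matrix has two connected components: the simple roots {alpha_1, alpha_3, alpha_4, alpha_5, alpha_7, alpha_8} form a chain of 5 nodes with one extra node attached to the third node from one end (E_6), and {alpha_2, alpha_6} form two nodes joined by a triple edge (G_2). A semisimple Lie algebra decomposes uniquely as the direct sum of simple ideals, one per connected component of its Dynkin diagram, so g ≅ E_6 ⊕ G_2 (dimension 78 + 14 = 92).

E_6 ⊕ G_2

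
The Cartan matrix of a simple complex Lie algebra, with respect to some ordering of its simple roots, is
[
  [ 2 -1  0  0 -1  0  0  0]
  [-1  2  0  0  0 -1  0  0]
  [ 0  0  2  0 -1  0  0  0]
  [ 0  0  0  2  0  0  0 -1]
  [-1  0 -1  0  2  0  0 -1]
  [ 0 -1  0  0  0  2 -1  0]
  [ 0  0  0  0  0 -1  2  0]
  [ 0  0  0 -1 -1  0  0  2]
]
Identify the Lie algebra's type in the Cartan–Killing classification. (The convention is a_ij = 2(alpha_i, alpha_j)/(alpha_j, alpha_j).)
The matrix has rank 8 with 2's on the diagonal. Reading the off-diagonal entries as Dynkin edges (a single edge where a_ij = a_ji = -1; a double or triple edge where a_ij * a_ji = 2 or 3), the diagram is a chain of 7 nodes with one extra node attached to the third node from one end (E_8). One simple-root ordering that puts it in standard form is (alpha_4, alpha_3, alpha_8, alpha_5, alpha_1, alpha_2, alpha_6, alpha_7). So the algebra is type E_8.

E_8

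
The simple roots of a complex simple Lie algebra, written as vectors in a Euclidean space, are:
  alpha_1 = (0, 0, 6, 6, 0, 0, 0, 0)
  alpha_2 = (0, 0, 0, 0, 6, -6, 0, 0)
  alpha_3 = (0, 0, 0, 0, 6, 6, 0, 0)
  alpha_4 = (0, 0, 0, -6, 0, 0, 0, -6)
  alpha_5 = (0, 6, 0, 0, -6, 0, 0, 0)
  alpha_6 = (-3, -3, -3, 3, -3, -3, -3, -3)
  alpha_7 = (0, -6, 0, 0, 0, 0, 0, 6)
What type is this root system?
type E_7

Compute the Cartan integers a_ij = 2(alpha_i, alpha_j)/(alpha_j, alpha_j); the resulting 7x7 Cartan matrix is
[[2, 0, 0, -1, 0, 0, 0], [0, 2, 0, 0, -1, 0, 0], [0, 0, 2, 0, -1, -1, 0], [-1, 0, 0, 2, 0, 0, -1], [0, -1, -1, 0, 2, 0, -1], [0, 0, -1, 0, 0, 2, 0], [0, 0, 0, -1, -1, 0, 2]].
All simple roots have the same length, so the diagram is simply laced. The associated Dynkin diagram is a chain of 6 nodes with one extra node attached to the third node from one end (E_7), so the type is E_7.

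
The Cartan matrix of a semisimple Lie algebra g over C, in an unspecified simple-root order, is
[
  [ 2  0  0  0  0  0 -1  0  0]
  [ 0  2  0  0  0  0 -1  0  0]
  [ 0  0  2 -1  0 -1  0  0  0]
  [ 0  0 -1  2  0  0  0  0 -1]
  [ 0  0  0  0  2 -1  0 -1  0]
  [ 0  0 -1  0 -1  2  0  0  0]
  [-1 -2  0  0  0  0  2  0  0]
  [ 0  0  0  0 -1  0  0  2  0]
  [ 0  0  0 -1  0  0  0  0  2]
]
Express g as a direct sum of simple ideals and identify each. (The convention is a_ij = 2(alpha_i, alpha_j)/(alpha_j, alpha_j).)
The diagram associated to this matrix has two connected components: the simple roots {alpha_3, alpha_4, alpha_5, alpha_6, alpha_8, alpha_9} form a chain of 6 nodes with single edges (A_6), and {alpha_1, alpha_2, alpha_7} form a chain of 3 nodes with a double edge at one end; the terminal node there is the unique short simple root (B_3). A semisimple Lie algebra decomposes uniquely as the direct sum of simple ideals, one per connected component of its Dynkin diagram, so g ≅ A_6 ⊕ B_3 (dimension 48 + 21 = 69).

type A_6 ⊕ type B_3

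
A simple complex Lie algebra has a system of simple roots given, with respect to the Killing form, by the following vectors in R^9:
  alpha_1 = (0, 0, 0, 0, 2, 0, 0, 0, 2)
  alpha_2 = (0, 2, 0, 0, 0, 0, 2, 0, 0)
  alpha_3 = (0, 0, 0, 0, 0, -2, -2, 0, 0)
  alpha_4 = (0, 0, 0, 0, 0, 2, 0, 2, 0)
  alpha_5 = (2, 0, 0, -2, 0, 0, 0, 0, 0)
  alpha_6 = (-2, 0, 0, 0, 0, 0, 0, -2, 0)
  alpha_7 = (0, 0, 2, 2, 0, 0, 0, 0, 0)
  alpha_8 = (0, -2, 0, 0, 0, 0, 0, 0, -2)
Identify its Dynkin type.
A_8

Compute the Cartan integers a_ij = 2(alpha_i, alpha_j)/(alpha_j, alpha_j); the resulting 8x8 Cartan matrix is
[[2, 0, 0, 0, 0, 0, 0, -1], [0, 2, -1, 0, 0, 0, 0, -1], [0, -1, 2, -1, 0, 0, 0, 0], [0, 0, -1, 2, 0, -1, 0, 0], [0, 0, 0, 0, 2, -1, -1, 0], [0, 0, 0, -1, -1, 2, 0, 0], [0, 0, 0, 0, -1, 0, 2, 0], [-1, -1, 0, 0, 0, 0, 0, 2]].
All simple roots have the same length, so the diagram is simply laced. The associated Dynkin diagram is a chain of 8 nodes with single edges (A_8), so the type is A_8 (the algebra sl(9)).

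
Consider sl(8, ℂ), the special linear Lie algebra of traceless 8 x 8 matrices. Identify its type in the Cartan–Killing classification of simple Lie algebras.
type A_7

This is sl(8), which has dimension 8^2 - 1 = 63 and rank 8 - 1 = 7 (a Cartan subalgebra is the diagonal traceless matrices). In the classification of classical Lie algebras, the special linear algebra sl(n+1) has type A_n; here n = 7, so the Dynkin diagram is a chain of 7 nodes with single edges (A_7). Hence the type is A_7.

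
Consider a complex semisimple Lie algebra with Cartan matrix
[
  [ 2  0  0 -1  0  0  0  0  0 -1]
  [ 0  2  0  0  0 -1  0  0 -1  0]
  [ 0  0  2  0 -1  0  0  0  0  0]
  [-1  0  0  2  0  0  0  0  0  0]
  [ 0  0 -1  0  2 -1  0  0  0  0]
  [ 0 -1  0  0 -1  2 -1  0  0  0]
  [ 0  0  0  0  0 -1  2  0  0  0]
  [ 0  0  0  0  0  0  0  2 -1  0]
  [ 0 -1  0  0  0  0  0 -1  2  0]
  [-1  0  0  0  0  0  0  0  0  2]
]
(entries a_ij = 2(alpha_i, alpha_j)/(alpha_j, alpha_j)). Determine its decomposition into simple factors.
The diagram associated to this matrix has two connected components: the simple roots {alpha_1, alpha_4, alpha_10} form a chain of 3 nodes with single edges (A_3), and {alpha_2, alpha_3, alpha_5, alpha_6, alpha_7, alpha_8, alpha_9} form a chain of 6 nodes with one extra node attached to the third node from one end (E_7). A semisimple Lie algebra decomposes uniquely as the direct sum of simple ideals, one per connected component of its Dynkin diagram, so g ≅ A_3 ⊕ E_7 (dimension 15 + 133 = 148).

type A_3 ⊕ type E_7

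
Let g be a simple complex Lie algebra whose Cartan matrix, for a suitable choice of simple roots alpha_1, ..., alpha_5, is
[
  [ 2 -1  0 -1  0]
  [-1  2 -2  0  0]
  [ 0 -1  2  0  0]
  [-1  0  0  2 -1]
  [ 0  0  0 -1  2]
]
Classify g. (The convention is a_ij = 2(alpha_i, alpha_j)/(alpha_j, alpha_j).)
The matrix has rank 5 with 2's on the diagonal. Reading the off-diagonal entries as Dynkin edges (a single edge where a_ij = a_ji = -1; a double or triple edge where a_ij * a_ji = 2 or 3), the diagram is a chain of 5 nodes with a double edge at one end; the terminal node there is the unique short simple root (B_5). One simple-root ordering that puts it in standard form is (alpha_5, alpha_4, alpha_1, alpha_2, alpha_3). So the algebra is type B_5, i.e. so(11).

B_5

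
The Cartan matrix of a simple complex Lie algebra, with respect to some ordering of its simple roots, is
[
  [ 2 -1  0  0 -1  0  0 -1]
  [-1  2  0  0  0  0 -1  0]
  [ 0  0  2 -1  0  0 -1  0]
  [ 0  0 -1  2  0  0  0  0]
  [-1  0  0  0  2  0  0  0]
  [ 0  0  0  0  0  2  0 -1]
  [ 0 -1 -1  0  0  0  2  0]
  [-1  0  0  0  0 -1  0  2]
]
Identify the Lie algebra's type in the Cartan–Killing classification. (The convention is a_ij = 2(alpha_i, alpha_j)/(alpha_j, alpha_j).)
type E_8

The matrix has rank 8 with 2's on the diagonal. Reading the off-diagonal entries as Dynkin edges (a single edge where a_ij = a_ji = -1; a double or triple edge where a_ij * a_ji = 2 or 3), the diagram is a chain of 7 nodes with one extra node attached to the third node from one end (E_8). One simple-root ordering that puts it in standard form is (alpha_6, alpha_5, alpha_8, alpha_1, alpha_2, alpha_7, alpha_3, alpha_4). So the algebra is type E_8.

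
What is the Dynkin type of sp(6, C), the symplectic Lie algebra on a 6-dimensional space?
This is sp(6), which has dimension 6(6+1)/2 = 21 and rank 6/2 = 3. In the classification of classical Lie algebras, the symplectic algebra sp(2n) has type C_n; here n = 3, so the Dynkin diagram is a chain of 3 nodes with a double edge at one end; the terminal node there is the unique long simple root (C_3). Hence the type is C_3.

C3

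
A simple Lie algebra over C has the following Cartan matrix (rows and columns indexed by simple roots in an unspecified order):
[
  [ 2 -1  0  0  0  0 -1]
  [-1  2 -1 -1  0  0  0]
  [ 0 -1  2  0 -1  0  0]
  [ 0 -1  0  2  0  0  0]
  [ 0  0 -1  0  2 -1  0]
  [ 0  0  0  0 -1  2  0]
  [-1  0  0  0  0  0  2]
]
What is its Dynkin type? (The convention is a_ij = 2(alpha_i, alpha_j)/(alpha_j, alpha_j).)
The matrix has rank 7 with 2's on the diagonal. Reading the off-diagonal entries as Dynkin edges (a single edge where a_ij = a_ji = -1; a double or triple edge where a_ij * a_ji = 2 or 3), the diagram is a chain of 6 nodes with one extra node attached to the third node from one end (E_7). One simple-root ordering that puts it in standard form is (alpha_7, alpha_4, alpha_1, alpha_2, alpha_3, alpha_5, alpha_6). So the algebra is type E_7.

E7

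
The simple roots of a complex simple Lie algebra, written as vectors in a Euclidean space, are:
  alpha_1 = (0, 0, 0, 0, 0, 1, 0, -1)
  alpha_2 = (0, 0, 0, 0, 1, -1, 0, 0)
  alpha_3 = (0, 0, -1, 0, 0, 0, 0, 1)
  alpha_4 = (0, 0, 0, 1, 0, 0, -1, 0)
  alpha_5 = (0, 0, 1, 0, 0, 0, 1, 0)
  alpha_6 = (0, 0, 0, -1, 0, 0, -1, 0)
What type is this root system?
Compute the Cartan integers a_ij = 2(alpha_i, alpha_j)/(alpha_j, alpha_j); the resulting 6x6 Cartan matrix is
[[2, -1, -1, 0, 0, 0], [-1, 2, 0, 0, 0, 0], [-1, 0, 2, 0, -1, 0], [0, 0, 0, 2, -1, 0], [0, 0, -1, -1, 2, -1], [0, 0, 0, 0, -1, 2]].
All simple roots have the same length, so the diagram is simply laced. The associated Dynkin diagram is a chain of 4 nodes with a fork of two nodes at one end (D_6), so the type is D_6 (the algebra so(12)).

D_6 (so(12))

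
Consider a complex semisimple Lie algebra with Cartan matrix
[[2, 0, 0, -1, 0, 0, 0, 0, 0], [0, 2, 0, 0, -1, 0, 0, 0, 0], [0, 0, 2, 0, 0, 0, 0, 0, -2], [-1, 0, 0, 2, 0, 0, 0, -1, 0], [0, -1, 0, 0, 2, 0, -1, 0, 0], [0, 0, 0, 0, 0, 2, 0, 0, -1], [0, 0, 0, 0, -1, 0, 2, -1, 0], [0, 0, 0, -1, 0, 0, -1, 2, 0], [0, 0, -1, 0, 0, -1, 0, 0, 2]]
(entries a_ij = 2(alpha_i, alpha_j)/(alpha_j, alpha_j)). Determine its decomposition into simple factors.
A_6 (sl(7)) + C_3 (sp(6))

The diagram associated to this matrix has two connected components: the simple roots {alpha_1, alpha_2, alpha_4, alpha_5, alpha_7, alpha_8} form a chain of 6 nodes with single edges (A_6), and {alpha_3, alpha_6, alpha_9} form a chain of 3 nodes with a double edge at one end; the terminal node there is the unique long simple root (C_3). A semisimple Lie algebra decomposes uniquely as the direct sum of simple ideals, one per connected component of its Dynkin diagram, so g ≅ A_6 ⊕ C_3 (dimension 48 + 21 = 69).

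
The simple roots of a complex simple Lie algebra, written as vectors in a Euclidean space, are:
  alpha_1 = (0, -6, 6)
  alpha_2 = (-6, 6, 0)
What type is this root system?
Compute the Cartan integers a_ij = 2(alpha_i, alpha_j)/(alpha_j, alpha_j); the resulting 2x2 Cartan matrix is
[[2, -1], [-1, 2]].
All simple roots have the same length, so the diagram is simply laced. The associated Dynkin diagram is a chain of 2 nodes with single edges (A_2), so the type is A_2 (the algebra sl(3)).

A2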